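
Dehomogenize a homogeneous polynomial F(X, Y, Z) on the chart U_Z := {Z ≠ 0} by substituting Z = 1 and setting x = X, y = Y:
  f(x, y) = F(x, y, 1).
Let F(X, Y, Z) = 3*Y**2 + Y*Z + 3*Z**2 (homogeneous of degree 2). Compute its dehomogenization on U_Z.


f(x, y) = 3*y**2 + y + 3

On U_Z we set Z = 1. Each monomial c·X^i·Y^j·Z^k in F becomes c·x^i·y^j·1^k = c·x^i·y^j.
Substituting Z = 1: F(X, Y, 1) = 3*y**2 + y + 3.
Note: deg(f) ≤ deg(F) = 2; strict inequality happens when F is divisible by Z (lost terms).


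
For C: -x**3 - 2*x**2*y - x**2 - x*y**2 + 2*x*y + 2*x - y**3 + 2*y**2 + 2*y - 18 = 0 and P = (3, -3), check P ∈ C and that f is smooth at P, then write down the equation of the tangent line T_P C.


Tangent line at P: -10*x - 31*y - 63 = 0.

Step 1: f(3, -3) = 0, so P lies on C.
Step 2: partial derivatives
  f_x(x, y) = -3*x**2 - 4*x*y - 2*x - y**2 + 2*y + 2, f_y(x, y) = -2*x**2 - 2*x*y + 2*x - 3*y**2 + 4*y + 2.
  f_x(P) = -10, f_y(P) = -31 (gradient nonzero, so P is smooth).
Step 3: tangent line at P: -10·(x − 3) + -31·(y − -3) = 0.
Expanding: -10*x - 31*y - 63 = 0.


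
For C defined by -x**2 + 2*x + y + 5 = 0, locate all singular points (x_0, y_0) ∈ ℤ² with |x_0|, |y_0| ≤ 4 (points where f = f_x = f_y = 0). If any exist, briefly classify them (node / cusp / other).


No singular points in the scanned grid; C is smooth there.

Compute partial derivatives:
  f_x = 2 - 2*x.
  f_y = 1.
f_y = 1 is a nonzero constant, so f_y never vanishes: no point (x, y) can satisfy f = f_x = f_y = 0. In particular no (x, y) ∈ {−4, ..., 4}² is singular; the curve is smooth.


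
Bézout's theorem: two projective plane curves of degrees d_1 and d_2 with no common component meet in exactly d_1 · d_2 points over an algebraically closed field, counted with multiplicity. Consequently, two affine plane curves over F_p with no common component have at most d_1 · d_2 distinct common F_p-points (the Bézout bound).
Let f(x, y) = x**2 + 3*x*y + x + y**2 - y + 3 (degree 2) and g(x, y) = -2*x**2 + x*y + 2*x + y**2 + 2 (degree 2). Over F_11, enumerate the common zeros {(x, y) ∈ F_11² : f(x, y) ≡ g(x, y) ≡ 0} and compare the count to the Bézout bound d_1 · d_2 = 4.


Common zeros: {(3, 6), (5, 8)}; count = 2; Bézout bound = 4.

deg(f) = 2, deg(g) = 2, so Bézout bound = 4.
Scan x ∈ F_11. For each x, list the y ∈ F_11 with f(x, y) ≡ 0 and those with g(x, y) ≡ 0 (mod 11); the common zeros in that column are the intersection.
  x = 0: f ≡ 0 at y ∈ {6}; g ≡ 0 at y ∈ {3, 8}; common: ∅.
  x = 1: f ≡ 0 at y ∈ ∅; g ≡ 0 at y ∈ {4, 6}; common: ∅.
  x = 2: f ≡ 0 at y ∈ {3}; g ≡ 0 at y ∈ {4, 5}; common: ∅.
  x = 3: f ≡ 0 at y ∈ {6, 8}; g ≡ 0 at y ∈ {2, 6}; common: {6}.
  x = 4: f ≡ 0 at y ∈ ∅; g ≡ 0 at y ∈ {0, 7}; common: ∅.
  x = 5: f ≡ 0 at y ∈ {0, 8}; g ≡ 0 at y ∈ {8, 9}; common: {8}.
  x = 6: f ≡ 0 at y ∈ ∅; g ≡ 0 at y ∈ {7, 9}; common: ∅.
  x = 7: f ≡ 0 at y ∈ ∅; g ≡ 0 at y ∈ {5, 10}; common: ∅.
  x = 8: f ≡ 0 at y ∈ {1, 9}; g ≡ 0 at y ∈ {0, 3}; common: ∅.
  x = 9: f ≡ 0 at y ∈ ∅; g ≡ 0 at y ∈ {1}; common: ∅.
  x = 10: f ≡ 0 at y ∈ {1, 3}; g ≡ 0 at y ∈ {2, 10}; common: ∅.
Collecting: common zeros = {(3, 6), (5, 8)}, so the count is 2.
Comparison with the Bézout bound: 2 ≤ 4 = deg(f)·deg(g), as expected for curves with no common component (the affine F_11-count falls short of the bound because intersections may lie at infinity, over extension fields, or carry multiplicity).


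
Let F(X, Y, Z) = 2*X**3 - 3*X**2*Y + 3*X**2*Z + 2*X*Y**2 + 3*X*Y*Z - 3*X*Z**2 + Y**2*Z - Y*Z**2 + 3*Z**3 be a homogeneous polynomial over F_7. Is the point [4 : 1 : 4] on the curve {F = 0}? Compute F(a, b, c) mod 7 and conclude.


F(4,1,4) ≡ 1 (mod 7); P is NOT on the curve.

Evaluate F(4, 1, 4) term-by-term (mod 7).
  2*X**3 ↦ 2·64·1·1 = 128
  -3*X**2*Y ↦ -3·16·1·1 = -48
  3*X**2*Z ↦ 3·16·1·4 = 192
  2*X*Y**2 ↦ 2·4·1·1 = 8
  3*X*Y*Z ↦ 3·4·1·4 = 48
  -3*X*Z**2 ↦ -3·4·1·16 = -192
  Y**2*Z ↦ 1·1·1·4 = 4
  -Y*Z**2 ↦ -1·1·1·16 = -16
  3*Z**3 ↦ 3·1·1·64 = 192
Sum: F(4, 1, 4) = (128) + (-48) + (192) + (8) + (48) + (-192) + (4) + (-16) + (192) = 316.
Reducing mod 7: 316 ≡ 1 (mod 7).
Since F(a, b, c) ≡ 1 ≠ 0 (mod 7), P does NOT lie on the curve.


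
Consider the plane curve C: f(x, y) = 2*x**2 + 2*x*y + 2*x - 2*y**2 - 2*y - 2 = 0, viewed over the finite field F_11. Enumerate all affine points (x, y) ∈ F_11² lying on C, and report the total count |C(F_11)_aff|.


Affine F_11-points: {(1, 1), (1, 10), (3, 0), (3, 2), (5, 2), (7, 0), (7, 6), (8, 1), (8, 6), (10, 10)}; count = 10.

For each of the 121 pairs (x, y) ∈ F_11², evaluate f(x, y) mod 11. Record the zeros.
  x = 0: [0↦9, 1↦5, 2↦8, 3↦7, 4↦2, 5↦4, 6↦2, 7↦7, 8↦8, 9↦5, 10↦9]  zeros at y ∈ ∅
  x = 1: [0↦2, 1↦0, 2↦5, 3↦6, 4↦3, 5↦7, 6↦7, 7↦3, 8↦6, 9↦5, 10↦0]  zeros at y ∈ {1, 10}
  x = 2: [0↦10, 1↦10, 2↦6, 3↦9, 4↦8, 5↦3, 6↦5, 7↦3, 8↦8, 9↦9, 10↦6]  zeros at y ∈ ∅
  x = 3: [0↦0, 1↦2, 2↦0, 3↦5, 4↦6, 5↦3, 6↦7, 7↦7, 8↦3, 9↦6, 10↦5]  zeros at y ∈ {0, 2}
  x = 4: [0↦5, 1↦9, 2↦9, 3↦5, 4↦8, 5↦7, 6↦2, 7↦4, 8↦2, 9↦7, 10↦8]  zeros at y ∈ ∅
  x = 5: [0↦3, 1↦9, 2↦0, 3↦9, 4↦3, 5↦4, 6↦1, 7↦5, 8↦5, 9↦1, 10↦4]  zeros at y ∈ {2}
  x = 6: [0↦5, 1↦2, 2↦6, 3↦6, 4↦2, 5↦5, 6↦4, 7↦10, 8↦1, 9↦10, 10↦4]  zeros at y ∈ ∅
  x = 7: [0↦0, 1↦10, 2↦5, 3↦7, 4↦5, 5↦10, 6↦0, 7↦8, 8↦1, 9↦1, 10↦8]  zeros at y ∈ {0, 6}
  x = 8: [0↦10, 1↦0, 2↦8, 3↦1, 4↦1, 5↦8, 6↦0, 7↦10, 8↦5, 9↦7, 10↦5]  zeros at y ∈ {1, 6}
  x = 9: [0↦2, 1↦5, 2↦4, 3↦10, 4↦1, 5↦10, 6↦4, 7↦5, 8↦2, 9↦6, 10↦6]  zeros at y ∈ ∅
  x = 10: [0↦9, 1↦3, 2↦4, 3↦1, 4↦5, 5↦5, 6↦1, 7↦4, 8↦3, 9↦9, 10↦0]  zeros at y ∈ {10}
Collecting zeros: affine points = {(1, 1), (1, 10), (3, 0), (3, 2), (5, 2), (7, 0), (7, 6), (8, 1), (8, 6), (10, 10)}.
Total count |C(F_11)_aff| = 10.


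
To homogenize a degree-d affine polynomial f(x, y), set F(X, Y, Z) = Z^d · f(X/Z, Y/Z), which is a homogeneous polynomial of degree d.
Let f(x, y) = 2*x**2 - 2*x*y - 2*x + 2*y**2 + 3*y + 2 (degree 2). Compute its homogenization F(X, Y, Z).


F(X, Y, Z) = 2*X**2 - 2*X*Y - 2*X*Z + 2*Y**2 + 3*Y*Z + 2*Z**2

deg(f) = 2.
Substitute x = X/Z, y = Y/Z into f, then multiply by Z^2.
  monomial 2·x^2·y^0 ↦ 2·X^2·Y^0·Z^0.
  monomial -2·x^1·y^1 ↦ -2·X^1·Y^1·Z^0.
  monomial -2·x^1·y^0 ↦ -2·X^1·Y^0·Z^1.
  monomial 2·x^0·y^2 ↦ 2·X^0·Y^2·Z^0.
  monomial 3·x^0·y^1 ↦ 3·X^0·Y^1·Z^1.
  monomial 2·x^0·y^0 ↦ 2·X^0·Y^0·Z^2.
Collecting: F(X, Y, Z) = 2*X**2 - 2*X*Y - 2*X*Z + 2*Y**2 + 3*Y*Z + 2*Z**2.


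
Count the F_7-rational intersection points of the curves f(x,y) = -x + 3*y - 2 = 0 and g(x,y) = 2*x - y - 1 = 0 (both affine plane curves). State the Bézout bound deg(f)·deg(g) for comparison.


Common zeros: {(1, 1)}; count = 1; Bézout bound = 1.

deg(f) = 1, deg(g) = 1, so Bézout bound = 1.
Scan x ∈ F_7. For each x, list the y ∈ F_7 with f(x, y) ≡ 0 and those with g(x, y) ≡ 0 (mod 7); the common zeros in that column are the intersection.
  x = 0: f ≡ 0 at y ∈ {3}; g ≡ 0 at y ∈ {6}; common: ∅.
  x = 1: f ≡ 0 at y ∈ {1}; g ≡ 0 at y ∈ {1}; common: {1}.
  x = 2: f ≡ 0 at y ∈ {6}; g ≡ 0 at y ∈ {3}; common: ∅.
  x = 3: f ≡ 0 at y ∈ {4}; g ≡ 0 at y ∈ {5}; common: ∅.
  x = 4: f ≡ 0 at y ∈ {2}; g ≡ 0 at y ∈ {0}; common: ∅.
  x = 5: f ≡ 0 at y ∈ {0}; g ≡ 0 at y ∈ {2}; common: ∅.
  x = 6: f ≡ 0 at y ∈ {5}; g ≡ 0 at y ∈ {4}; common: ∅.
Collecting: common zeros = {(1, 1)}, so the count is 1.
Comparison with the Bézout bound: 1 ≤ 1 = deg(f)·deg(g), as expected for curves with no common component (the bound is attained).


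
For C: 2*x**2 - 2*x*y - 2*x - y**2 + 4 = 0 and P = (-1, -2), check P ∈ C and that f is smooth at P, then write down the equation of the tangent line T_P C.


Tangent line at P: -2*x + 6*y + 10 = 0.

Step 1: f(-1, -2) = 0, so P lies on C.
Step 2: partial derivatives
  f_x(x, y) = 4*x - 2*y - 2, f_y(x, y) = -2*x - 2*y.
  f_x(P) = -2, f_y(P) = 6 (gradient nonzero, so P is smooth).
Step 3: tangent line at P: -2·(x − -1) + 6·(y − -2) = 0.
Expanding: -2*x + 6*y + 10 = 0.


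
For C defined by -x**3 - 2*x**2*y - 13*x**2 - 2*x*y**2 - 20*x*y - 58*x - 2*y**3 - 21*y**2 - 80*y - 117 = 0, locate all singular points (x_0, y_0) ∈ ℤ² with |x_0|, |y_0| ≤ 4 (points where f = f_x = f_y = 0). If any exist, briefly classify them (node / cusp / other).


Singular points: {(-2, -3)}; classification: node.

Compute partial derivatives:
  f_x = -3*x**2 - 4*x*y - 26*x - 2*y**2 - 20*y - 58.
  f_y = -2*x**2 - 4*x*y - 20*x - 6*y**2 - 42*y - 80.
Scan x_0 ∈ {−4, ..., 4}. For each x_0, f_y(x_0, y) is a polynomial in y; find its integer roots y ∈ {−4, ..., 4}, then test f_x and f at those candidates.
  x = -4: f_y(-4, y) = -6*y**2 - 26*y - 32; no integer root y with |y| ≤ 4.
  x = -3: f_y(-3, y) = -6*y**2 - 30*y - 38; no integer root y with |y| ≤ 4.
  x = -2: f_y(-2, y) = -6*y**2 - 34*y - 48; vanishes at y ∈ {-3}. (-2, -3): f_x = 0, f = 0 — SINGULAR.
  x = -1: f_y(-1, y) = -6*y**2 - 38*y - 62; no integer root y with |y| ≤ 4.
  x = 0: f_y(0, y) = -6*y**2 - 42*y - 80; no integer root y with |y| ≤ 4.
  x = 1: f_y(1, y) = -6*y**2 - 46*y - 102; no integer root y with |y| ≤ 4.
  x = 2: f_y(2, y) = -6*y**2 - 50*y - 128; no integer root y with |y| ≤ 4.
  x = 3: f_y(3, y) = -6*y**2 - 54*y - 158; no integer root y with |y| ≤ 4.
  x = 4: f_y(4, y) = -6*y**2 - 58*y - 192; no integer root y with |y| ≤ 4.
Only singular point on the grid: (-2, -3).
Classify: substitute x = -2 + u, y = -3 + v and expand: f = -u**3 - 2*u**2*v - u**2 - 2*u*v**2 - 2*v**3 + v**2.
No constant or linear terms (consistent with a singular point). Quadratic part: -u**2 + v**2. Cubic part: -u**3 - 2*u**2*v - 2*u*v**2 - 2*v**3.
The quadratic part v**2 - u**2 = (v − u)(v + u) splits into two distinct linear factors, so there are two distinct tangent lines y − -3 = ±(x − -2) — this is a node (ordinary double point).
Classification: node.


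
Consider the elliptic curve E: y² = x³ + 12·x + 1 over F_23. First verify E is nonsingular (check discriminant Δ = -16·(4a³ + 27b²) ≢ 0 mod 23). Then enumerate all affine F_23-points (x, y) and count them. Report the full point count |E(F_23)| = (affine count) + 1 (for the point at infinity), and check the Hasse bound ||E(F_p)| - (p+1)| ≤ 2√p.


Affine points = {(0, 1), (0, 22), (3, 8), (3, 15), (5, 5), (5, 18), (6, 6), (6, 17), (13, 10), (13, 13), (17, 9), (17, 14), (18, 0), (19, 2), (19, 21)}; affine count = 15; |E(F_23)| = 16.

Discriminant check: Δ ∝ 4a³ + 27b² = 4·12³ + 27·1² = 4·1728 + 27·1 ≡ 16 (mod 23). Nonzero ⇒ E is nonsingular.
For each x ∈ F_23, compute rhs = x³ + 12·x + 1 mod 23, then count y ∈ F_23 with y² ≡ rhs.
  x = 0: rhs = 1, matching y values: 1, 22 (2 points).
  x = 1: rhs = 14, matching y values: none (0 points).
  x = 2: rhs = 10, matching y values: none (0 points).
  x = 3: rhs = 18, matching y values: 8, 15 (2 points).
  x = 4: rhs = 21, matching y values: none (0 points).
  x = 5: rhs = 2, matching y values: 5, 18 (2 points).
  x = 6: rhs = 13, matching y values: 6, 17 (2 points).
  x = 7: rhs = 14, matching y values: none (0 points).
  x = 8: rhs = 11, matching y values: none (0 points).
  x = 9: rhs = 10, matching y values: none (0 points).
  x = 10: rhs = 17, matching y values: none (0 points).
  x = 11: rhs = 15, matching y values: none (0 points).
  x = 12: rhs = 10, matching y values: none (0 points).
  x = 13: rhs = 8, matching y values: 10, 13 (2 points).
  x = 14: rhs = 15, matching y values: none (0 points).
  x = 15: rhs = 14, matching y values: none (0 points).
  x = 16: rhs = 11, matching y values: none (0 points).
  x = 17: rhs = 12, matching y values: 9, 14 (2 points).
  x = 18: rhs = 0, matching y values: 0 (1 points).
  x = 19: rhs = 4, matching y values: 2, 21 (2 points).
  x = 20: rhs = 7, matching y values: none (0 points).
  x = 21: rhs = 15, matching y values: none (0 points).
  x = 22: rhs = 11, matching y values: none (0 points).
Total affine count: 15.
Full point count |E(F_23)| = 15 + 1 = 16.
Hasse bound: |16 − (23+1)| = |-8| = 8 ≤ 2√23 ≈ 9.5917 ✓.


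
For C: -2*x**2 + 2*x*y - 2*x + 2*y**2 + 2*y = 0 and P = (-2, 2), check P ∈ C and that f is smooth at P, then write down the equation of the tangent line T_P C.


Tangent line at P: 10*x + 6*y + 8 = 0.

Step 1: f(-2, 2) = 0, so P lies on C.
Step 2: partial derivatives
  f_x(x, y) = -4*x + 2*y - 2, f_y(x, y) = 2*x + 4*y + 2.
  f_x(P) = 10, f_y(P) = 6 (gradient nonzero, so P is smooth).
Step 3: tangent line at P: 10·(x − -2) + 6·(y − 2) = 0.
Expanding: 10*x + 6*y + 8 = 0.


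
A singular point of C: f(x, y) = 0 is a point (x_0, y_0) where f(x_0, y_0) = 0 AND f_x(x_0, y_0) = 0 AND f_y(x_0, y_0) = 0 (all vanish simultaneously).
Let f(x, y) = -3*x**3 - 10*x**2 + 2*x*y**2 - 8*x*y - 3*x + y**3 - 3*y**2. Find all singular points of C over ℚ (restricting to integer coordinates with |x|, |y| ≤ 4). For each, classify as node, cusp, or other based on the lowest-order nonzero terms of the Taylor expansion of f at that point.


Singular points: {(-1, 2)}; classification: node.

Compute partial derivatives:
  f_x = -9*x**2 - 20*x + 2*y**2 - 8*y - 3.
  f_y = 4*x*y - 8*x + 3*y**2 - 6*y.
Scan x_0 ∈ {−4, ..., 4}. For each x_0, f_y(x_0, y) is a polynomial in y; find its integer roots y ∈ {−4, ..., 4}, then test f_x and f at those candidates.
  x = -4: f_y(-4, y) = 3*y**2 - 22*y + 32; vanishes at y ∈ {2}. (-4, 2): f_x = -75 ≠ 0.
  x = -3: f_y(-3, y) = 3*y**2 - 18*y + 24; vanishes at y ∈ {2, 4}. (-3, 2): f_x = -32 ≠ 0; (-3, 4): f_x = -24 ≠ 0.
  x = -2: f_y(-2, y) = 3*y**2 - 14*y + 16; vanishes at y ∈ {2}. (-2, 2): f_x = -7 ≠ 0.
  x = -1: f_y(-1, y) = 3*y**2 - 10*y + 8; vanishes at y ∈ {2}. (-1, 2): f_x = 0, f = 0 — SINGULAR.
  x = 0: f_y(0, y) = 3*y**2 - 6*y; vanishes at y ∈ {0, 2}. (0, 0): f_x = -3 ≠ 0; (0, 2): f_x = -11 ≠ 0.
  x = 1: f_y(1, y) = 3*y**2 - 2*y - 8; vanishes at y ∈ {2}. (1, 2): f_x = -40 ≠ 0.
  x = 2: f_y(2, y) = 3*y**2 + 2*y - 16; vanishes at y ∈ {2}. (2, 2): f_x = -87 ≠ 0.
  x = 3: f_y(3, y) = 3*y**2 + 6*y - 24; vanishes at y ∈ {-4, 2}. (3, -4): f_x = -80 ≠ 0; (3, 2): f_x = -152 ≠ 0.
  x = 4: f_y(4, y) = 3*y**2 + 10*y - 32; vanishes at y ∈ {2}. (4, 2): f_x = -235 ≠ 0.
Only singular point on the grid: (-1, 2).
Classify: substitute x = -1 + u, y = 2 + v and expand: f = -3*u**3 - u**2 + 2*u*v**2 + v**3 + v**2.
No constant or linear terms (consistent with a singular point). Quadratic part: -u**2 + v**2. Cubic part: -3*u**3 + 2*u*v**2 + v**3.
The quadratic part v**2 - u**2 = (v − u)(v + u) splits into two distinct linear factors, so there are two distinct tangent lines y − 2 = ±(x − -1) — this is a node (ordinary double point).
Classification: node.


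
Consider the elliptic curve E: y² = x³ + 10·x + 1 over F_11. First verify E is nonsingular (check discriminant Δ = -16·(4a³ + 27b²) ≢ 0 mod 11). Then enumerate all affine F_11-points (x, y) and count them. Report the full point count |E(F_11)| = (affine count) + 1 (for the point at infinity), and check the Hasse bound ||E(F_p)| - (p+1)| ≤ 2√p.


Affine points = {(0, 1), (0, 10), (1, 1), (1, 10), (3, 5), (3, 6), (5, 0), (10, 1), (10, 10)}; affine count = 9; |E(F_11)| = 10.

Discriminant check: Δ ∝ 4a³ + 27b² = 4·10³ + 27·1² = 4·1000 + 27·1 ≡ 1 (mod 11). Nonzero ⇒ E is nonsingular.
For each x ∈ F_11, compute rhs = x³ + 10·x + 1 mod 11, then count y ∈ F_11 with y² ≡ rhs.
  x = 0: rhs = 1, matching y values: 1, 10 (2 points).
  x = 1: rhs = 1, matching y values: 1, 10 (2 points).
  x = 2: rhs = 7, matching y values: none (0 points).
  x = 3: rhs = 3, matching y values: 5, 6 (2 points).
  x = 4: rhs = 6, matching y values: none (0 points).
  x = 5: rhs = 0, matching y values: 0 (1 points).
  x = 6: rhs = 2, matching y values: none (0 points).
  x = 7: rhs = 7, matching y values: none (0 points).
  x = 8: rhs = 10, matching y values: none (0 points).
  x = 9: rhs = 6, matching y values: none (0 points).
  x = 10: rhs = 1, matching y values: 1, 10 (2 points).
Total affine count: 9.
Full point count |E(F_11)| = 9 + 1 = 10.
Hasse bound: |10 − (11+1)| = |-2| = 2 ≤ 2√11 ≈ 6.6332 ✓.


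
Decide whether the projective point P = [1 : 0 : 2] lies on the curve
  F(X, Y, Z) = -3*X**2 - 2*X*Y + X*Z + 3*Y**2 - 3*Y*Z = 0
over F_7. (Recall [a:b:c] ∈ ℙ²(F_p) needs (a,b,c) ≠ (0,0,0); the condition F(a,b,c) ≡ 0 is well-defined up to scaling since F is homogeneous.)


F(1,0,2) ≡ 6 (mod 7); P is NOT on the curve.

Evaluate F(1, 0, 2) term-by-term (mod 7).
  -3*X**2 ↦ -3·1·1·1 = -3
  -2*X*Y ↦ -2·1·0·1 = 0
  X*Z ↦ 1·1·1·2 = 2
  3*Y**2 ↦ 3·1·0·1 = 0
  -3*Y*Z ↦ -3·1·0·2 = 0
Sum: F(1, 0, 2) = (-3) + (0) + (2) + (0) + (0) = -1.
Reducing mod 7: -1 ≡ 6 (mod 7).
Since F(a, b, c) ≡ 6 ≠ 0 (mod 7), P does NOT lie on the curve.


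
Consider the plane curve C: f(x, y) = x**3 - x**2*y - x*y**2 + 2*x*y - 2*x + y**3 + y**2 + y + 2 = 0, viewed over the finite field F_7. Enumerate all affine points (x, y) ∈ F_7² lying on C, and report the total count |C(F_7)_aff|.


Affine F_7-points: {(2, 1), (4, 1), (5, 6), (6, 3), (6, 4), (6, 5)}; count = 6.

For each of the 49 pairs (x, y) ∈ F_7², evaluate f(x, y) mod 7. Record the zeros.
  x = 0: [0↦2, 1↦5, 2↦2, 3↦6, 4↦2, 5↦3, 6↦1]  zeros at y ∈ ∅
  x = 1: [0↦1, 1↦4, 2↦6, 3↦6, 4↦3, 5↦3, 6↦5]  zeros at y ∈ ∅
  x = 2: [0↦6, 1↦0, 2↦5, 3↦6, 4↦2, 5↦6, 6↦3]  zeros at y ∈ {1}
  x = 3: [0↦2, 1↦6, 2↦5, 3↦5, 4↦5, 5↦4, 6↦1]  zeros at y ∈ ∅
  x = 4: [0↦2, 1↦0, 2↦5, 3↦2, 4↦4, 5↦3, 6↦5]  zeros at y ∈ {1}
  x = 5: [0↦5, 1↦2, 2↦4, 3↦3, 4↦5, 5↦2, 6↦0]  zeros at y ∈ {6}
  x = 6: [0↦3, 1↦4, 2↦1, 3↦0, 4↦0, 5↦0, 6↦6]  zeros at y ∈ {3, 4, 5}
Collecting zeros: affine points = {(2, 1), (4, 1), (5, 6), (6, 3), (6, 4), (6, 5)}.
Total count |C(F_7)_aff| = 6.


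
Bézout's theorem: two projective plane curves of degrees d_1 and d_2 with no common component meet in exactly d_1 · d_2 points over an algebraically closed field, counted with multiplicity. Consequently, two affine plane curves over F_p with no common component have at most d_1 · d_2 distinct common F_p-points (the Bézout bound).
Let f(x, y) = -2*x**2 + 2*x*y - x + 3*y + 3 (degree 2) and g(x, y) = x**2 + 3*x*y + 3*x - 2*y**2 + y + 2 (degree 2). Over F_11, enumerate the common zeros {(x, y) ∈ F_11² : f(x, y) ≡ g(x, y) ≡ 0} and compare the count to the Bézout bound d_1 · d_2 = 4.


Common zeros: {(7, 6)}; count = 1; Bézout bound = 4.

deg(f) = 2, deg(g) = 2, so Bézout bound = 4.
Scan x ∈ F_11. For each x, list the y ∈ F_11 with f(x, y) ≡ 0 and those with g(x, y) ≡ 0 (mod 11); the common zeros in that column are the intersection.
  x = 0: f ≡ 0 at y ∈ {10}; g ≡ 0 at y ∈ ∅; common: ∅.
  x = 1: f ≡ 0 at y ∈ {0}; g ≡ 0 at y ∈ {3, 10}; common: ∅.
  x = 2: f ≡ 0 at y ∈ {1}; g ≡ 0 at y ∈ ∅; common: ∅.
  x = 3: f ≡ 0 at y ∈ {2}; g ≡ 0 at y ∈ ∅; common: ∅.
  x = 4: f ≡ 0 at y ∈ {0, 1, 2, 3, 4, 5, 6, 7, 8, 9, 10}; g ≡ 0 at y ∈ ∅; common: ∅.
  x = 5: f ≡ 0 at y ∈ {4}; g ≡ 0 at y ∈ {2, 6}; common: ∅.
  x = 6: f ≡ 0 at y ∈ {5}; g ≡ 0 at y ∈ ∅; common: ∅.
  x = 7: f ≡ 0 at y ∈ {6}; g ≡ 0 at y ∈ {5, 6}; common: {6}.
  x = 8: f ≡ 0 at y ∈ {7}; g ≡ 0 at y ∈ {2, 5}; common: ∅.
  x = 9: f ≡ 0 at y ∈ {8}; g ≡ 0 at y ∈ {0, 3}; common: ∅.
  x = 10: f ≡ 0 at y ∈ {9}; g ≡ 0 at y ∈ {0, 10}; common: ∅.
Collecting: common zeros = {(7, 6)}, so the count is 1.
Comparison with the Bézout bound: 1 ≤ 4 = deg(f)·deg(g), as expected for curves with no common component (the affine F_11-count falls short of the bound because intersections may lie at infinity, over extension fields, or carry multiplicity).


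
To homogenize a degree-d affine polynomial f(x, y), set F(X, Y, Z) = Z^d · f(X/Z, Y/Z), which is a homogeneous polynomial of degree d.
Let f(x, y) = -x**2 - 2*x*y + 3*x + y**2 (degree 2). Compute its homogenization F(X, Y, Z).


F(X, Y, Z) = -X**2 - 2*X*Y + 3*X*Z + Y**2

deg(f) = 2.
Substitute x = X/Z, y = Y/Z into f, then multiply by Z^2.
  monomial -1·x^2·y^0 ↦ -1·X^2·Y^0·Z^0.
  monomial -2·x^1·y^1 ↦ -2·X^1·Y^1·Z^0.
  monomial 3·x^1·y^0 ↦ 3·X^1·Y^0·Z^1.
  monomial 1·x^0·y^2 ↦ 1·X^0·Y^2·Z^0.
Collecting: F(X, Y, Z) = -X**2 - 2*X*Y + 3*X*Z + Y**2.


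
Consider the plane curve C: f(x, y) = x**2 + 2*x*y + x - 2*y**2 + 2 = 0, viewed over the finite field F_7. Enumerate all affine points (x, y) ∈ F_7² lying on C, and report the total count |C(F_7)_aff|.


Affine F_7-points: {(0, 1), (0, 6), (1, 2), (1, 6), (3, 0), (3, 3), (4, 1), (4, 3)}; count = 8.

For each of the 49 pairs (x, y) ∈ F_7², evaluate f(x, y) mod 7. Record the zeros.
  x = 0: [0↦2, 1↦0, 2↦1, 3↦5, 4↦5, 5↦1, 6↦0]  zeros at y ∈ {1, 6}
  x = 1: [0↦4, 1↦4, 2↦0, 3↦6, 4↦1, 5↦6, 6↦0]  zeros at y ∈ {2, 6}
  x = 2: [0↦1, 1↦3, 2↦1, 3↦2, 4↦6, 5↦6, 6↦2]  zeros at y ∈ ∅
  x = 3: [0↦0, 1↦4, 2↦4, 3↦0, 4↦6, 5↦1, 6↦6]  zeros at y ∈ {0, 3}
  x = 4: [0↦1, 1↦0, 2↦2, 3↦0, 4↦1, 5↦5, 6↦5]  zeros at y ∈ {1, 3}
  x = 5: [0↦4, 1↦5, 2↦2, 3↦2, 4↦5, 5↦4, 6↦6]  zeros at y ∈ ∅
  x = 6: [0↦2, 1↦5, 2↦4, 3↦6, 4↦4, 5↦5, 6↦2]  zeros at y ∈ ∅
Collecting zeros: affine points = {(0, 1), (0, 6), (1, 2), (1, 6), (3, 0), (3, 3), (4, 1), (4, 3)}.
Total count |C(F_7)_aff| = 8.


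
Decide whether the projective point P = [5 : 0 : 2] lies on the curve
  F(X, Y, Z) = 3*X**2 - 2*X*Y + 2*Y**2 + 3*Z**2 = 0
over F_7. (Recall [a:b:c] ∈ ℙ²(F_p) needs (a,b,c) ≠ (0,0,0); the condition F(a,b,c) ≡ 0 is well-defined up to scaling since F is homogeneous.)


F(5,0,2) ≡ 3 (mod 7); P is NOT on the curve.

Evaluate F(5, 0, 2) term-by-term (mod 7).
  3*X**2 ↦ 3·25·1·1 = 75
  -2*X*Y ↦ -2·5·0·1 = 0
  2*Y**2 ↦ 2·1·0·1 = 0
  3*Z**2 ↦ 3·1·1·4 = 12
Sum: F(5, 0, 2) = (75) + (0) + (0) + (12) = 87.
Reducing mod 7: 87 ≡ 3 (mod 7).
Since F(a, b, c) ≡ 3 ≠ 0 (mod 7), P does NOT lie on the curve.


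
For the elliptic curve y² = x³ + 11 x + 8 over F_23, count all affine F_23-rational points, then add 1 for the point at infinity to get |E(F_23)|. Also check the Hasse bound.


Affine points = {(0, 10), (0, 13), (4, 1), (4, 22), (5, 2), (5, 21), (9, 10), (9, 13), (13, 5), (13, 18), (14, 10), (14, 13), (15, 11), (15, 12), (16, 5), (16, 18), (17, 5), (17, 18), (18, 9), (18, 14), (21, 1), (21, 22)}; affine count = 22; |E(F_23)| = 23.

Discriminant check: Δ ∝ 4a³ + 27b² = 4·11³ + 27·8² = 4·1331 + 27·64 ≡ 14 (mod 23). Nonzero ⇒ E is nonsingular.
For each x ∈ F_23, compute rhs = x³ + 11·x + 8 mod 23, then count y ∈ F_23 with y² ≡ rhs.
  x = 0: rhs = 8, matching y values: 10, 13 (2 points).
  x = 1: rhs = 20, matching y values: none (0 points).
  x = 2: rhs = 15, matching y values: none (0 points).
  x = 3: rhs = 22, matching y values: none (0 points).
  x = 4: rhs = 1, matching y values: 1, 22 (2 points).
  x = 5: rhs = 4, matching y values: 2, 21 (2 points).
  x = 6: rhs = 14, matching y values: none (0 points).
  x = 7: rhs = 14, matching y values: none (0 points).
  x = 8: rhs = 10, matching y values: none (0 points).
  x = 9: rhs = 8, matching y values: 10, 13 (2 points).
  x = 10: rhs = 14, matching y values: none (0 points).
  x = 11: rhs = 11, matching y values: none (0 points).
  x = 12: rhs = 5, matching y values: none (0 points).
  x = 13: rhs = 2, matching y values: 5, 18 (2 points).
  x = 14: rhs = 8, matching y values: 10, 13 (2 points).
  x = 15: rhs = 6, matching y values: 11, 12 (2 points).
  x = 16: rhs = 2, matching y values: 5, 18 (2 points).
  x = 17: rhs = 2, matching y values: 5, 18 (2 points).
  x = 18: rhs = 12, matching y values: 9, 14 (2 points).
  x = 19: rhs = 15, matching y values: none (0 points).
  x = 20: rhs = 17, matching y values: none (0 points).
  x = 21: rhs = 1, matching y values: 1, 22 (2 points).
  x = 22: rhs = 19, matching y values: none (0 points).
Total affine count: 22.
Full point count |E(F_23)| = 22 + 1 = 23.
Hasse bound: |23 − (23+1)| = |-1| = 1 ≤ 2√23 ≈ 9.5917 ✓.


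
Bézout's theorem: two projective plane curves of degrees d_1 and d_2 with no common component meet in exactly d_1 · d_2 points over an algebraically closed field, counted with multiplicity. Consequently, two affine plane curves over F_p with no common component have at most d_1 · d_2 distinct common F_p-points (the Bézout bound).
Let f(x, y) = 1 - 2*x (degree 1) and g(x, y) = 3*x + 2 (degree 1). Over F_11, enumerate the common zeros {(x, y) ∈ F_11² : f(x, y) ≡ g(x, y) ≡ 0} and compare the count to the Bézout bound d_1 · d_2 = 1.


Common zeros: ∅; count = 0; Bézout bound = 1.

deg(f) = 1, deg(g) = 1, so Bézout bound = 1.
Scan x ∈ F_11. For each x, list the y ∈ F_11 with f(x, y) ≡ 0 and those with g(x, y) ≡ 0 (mod 11); the common zeros in that column are the intersection.
  x = 0: f ≡ 0 at y ∈ ∅; g ≡ 0 at y ∈ ∅; common: ∅.
  x = 1: f ≡ 0 at y ∈ ∅; g ≡ 0 at y ∈ ∅; common: ∅.
  x = 2: f ≡ 0 at y ∈ ∅; g ≡ 0 at y ∈ ∅; common: ∅.
  x = 3: f ≡ 0 at y ∈ ∅; g ≡ 0 at y ∈ {0, 1, 2, 3, 4, 5, 6, 7, 8, 9, 10}; common: ∅.
  x = 4: f ≡ 0 at y ∈ ∅; g ≡ 0 at y ∈ ∅; common: ∅.
  x = 5: f ≡ 0 at y ∈ ∅; g ≡ 0 at y ∈ ∅; common: ∅.
  x = 6: f ≡ 0 at y ∈ {0, 1, 2, 3, 4, 5, 6, 7, 8, 9, 10}; g ≡ 0 at y ∈ ∅; common: ∅.
  x = 7: f ≡ 0 at y ∈ ∅; g ≡ 0 at y ∈ ∅; common: ∅.
  x = 8: f ≡ 0 at y ∈ ∅; g ≡ 0 at y ∈ ∅; common: ∅.
  x = 9: f ≡ 0 at y ∈ ∅; g ≡ 0 at y ∈ ∅; common: ∅.
  x = 10: f ≡ 0 at y ∈ ∅; g ≡ 0 at y ∈ ∅; common: ∅.
Collecting: common zeros = ∅, so the count is 0.
Comparison with the Bézout bound: 0 ≤ 1 = deg(f)·deg(g), as expected for curves with no common component (the affine F_11-count falls short of the bound because intersections may lie at infinity, over extension fields, or carry multiplicity).


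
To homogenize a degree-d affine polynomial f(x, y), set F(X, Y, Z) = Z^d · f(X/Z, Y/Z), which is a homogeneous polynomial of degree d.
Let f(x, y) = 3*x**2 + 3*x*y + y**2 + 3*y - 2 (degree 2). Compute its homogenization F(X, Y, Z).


F(X, Y, Z) = 3*X**2 + 3*X*Y + Y**2 + 3*Y*Z - 2*Z**2

deg(f) = 2.
Substitute x = X/Z, y = Y/Z into f, then multiply by Z^2.
  monomial 3·x^2·y^0 ↦ 3·X^2·Y^0·Z^0.
  monomial 3·x^1·y^1 ↦ 3·X^1·Y^1·Z^0.
  monomial 1·x^0·y^2 ↦ 1·X^0·Y^2·Z^0.
  monomial 3·x^0·y^1 ↦ 3·X^0·Y^1·Z^1.
  monomial -2·x^0·y^0 ↦ -2·X^0·Y^0·Z^2.
Collecting: F(X, Y, Z) = 3*X**2 + 3*X*Y + Y**2 + 3*Y*Z - 2*Z**2.


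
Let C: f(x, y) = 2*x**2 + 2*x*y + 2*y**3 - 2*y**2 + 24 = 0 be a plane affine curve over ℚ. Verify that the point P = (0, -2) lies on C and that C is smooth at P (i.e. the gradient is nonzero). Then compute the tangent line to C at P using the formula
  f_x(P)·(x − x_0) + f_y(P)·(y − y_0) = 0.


Tangent line at P: -4*x + 32*y + 64 = 0.

Step 1: f(0, -2) = 0, so P lies on C.
Step 2: partial derivatives
  f_x(x, y) = 4*x + 2*y, f_y(x, y) = 2*x + 6*y**2 - 4*y.
  f_x(P) = -4, f_y(P) = 32 (gradient nonzero, so P is smooth).
Step 3: tangent line at P: -4·(x − 0) + 32·(y − -2) = 0.
Expanding: -4*x + 32*y + 64 = 0.


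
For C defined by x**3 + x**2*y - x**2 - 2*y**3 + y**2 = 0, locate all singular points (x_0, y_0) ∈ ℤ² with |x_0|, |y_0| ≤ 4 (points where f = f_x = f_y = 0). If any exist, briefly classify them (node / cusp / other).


Singular points: {(0, 0)}; classification: node.

Compute partial derivatives:
  f_x = 3*x**2 + 2*x*y - 2*x.
  f_y = x**2 - 6*y**2 + 2*y.
Scan x_0 ∈ {−4, ..., 4}. For each x_0, f_y(x_0, y) is a polynomial in y; find its integer roots y ∈ {−4, ..., 4}, then test f_x and f at those candidates.
  x = -4: f_y(-4, y) = -6*y**2 + 2*y + 16; no integer root y with |y| ≤ 4.
  x = -3: f_y(-3, y) = -6*y**2 + 2*y + 9; no integer root y with |y| ≤ 4.
  x = -2: f_y(-2, y) = -6*y**2 + 2*y + 4; vanishes at y ∈ {1}. (-2, 1): f_x = 12 ≠ 0.
  x = -1: f_y(-1, y) = -6*y**2 + 2*y + 1; no integer root y with |y| ≤ 4.
  x = 0: f_y(0, y) = -6*y**2 + 2*y; vanishes at y ∈ {0}. (0, 0): f_x = 0, f = 0 — SINGULAR.
  x = 1: f_y(1, y) = -6*y**2 + 2*y + 1; no integer root y with |y| ≤ 4.
  x = 2: f_y(2, y) = -6*y**2 + 2*y + 4; vanishes at y ∈ {1}. (2, 1): f_x = 12 ≠ 0.
  x = 3: f_y(3, y) = -6*y**2 + 2*y + 9; no integer root y with |y| ≤ 4.
  x = 4: f_y(4, y) = -6*y**2 + 2*y + 16; no integer root y with |y| ≤ 4.
Only singular point on the grid: (0, 0).
Classify: substitute x = 0 + u, y = 0 + v and expand: f = u**3 + u**2*v - u**2 - 2*v**3 + v**2.
No constant or linear terms (consistent with a singular point). Quadratic part: -u**2 + v**2. Cubic part: u**3 + u**2*v - 2*v**3.
The quadratic part v**2 - u**2 = (v − u)(v + u) splits into two distinct linear factors, so there are two distinct tangent lines y − 0 = ±(x − 0) — this is a node (ordinary double point).
Classification: node.


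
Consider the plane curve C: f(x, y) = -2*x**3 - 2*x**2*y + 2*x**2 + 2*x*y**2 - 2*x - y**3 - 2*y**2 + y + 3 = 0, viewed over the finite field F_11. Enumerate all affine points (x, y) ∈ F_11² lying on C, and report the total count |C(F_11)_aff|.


Affine F_11-points: {(0, 2), (1, 9), (4, 5), (5, 6), (8, 1), (9, 10)}; count = 6.

For each of the 121 pairs (x, y) ∈ F_11², evaluate f(x, y) mod 11. Record the zeros.
  x = 0: [0↦3, 1↦1, 2↦0, 3↦5, 4↦10, 5↦9, 6↦7, 7↦9, 8↦9, 9↦1, 10↦1]  zeros at y ∈ {2}
  x = 1: [0↦1, 1↦10, 2↦2, 3↦4, 4↦10, 5↦3, 6↦10, 7↦3, 8↦9, 9↦0, 10↦3]  zeros at y ∈ {9}
  x = 2: [0↦2, 1↦7, 2↦10, 3↦5, 4↦8, 5↦2, 6↦3, 7↦5, 8↦2, 9↦10, 10↦1]  zeros at y ∈ ∅
  x = 3: [0↦5, 1↦2, 2↦1, 3↦7, 4↦3, 5↦5, 6↦7, 7↦3, 8↦9, 9↦8, 10↦5]  zeros at y ∈ ∅
  x = 4: [0↦9, 1↦5, 2↦7, 3↦9, 4↦5, 5↦0, 6↦10, 7↦7, 8↦7, 9↦4, 10↦3]  zeros at y ∈ {5}
  x = 5: [0↦2, 1↦4, 2↦5, 3↦10, 4↦2, 5↦8, 6↦0, 7↦5, 8↦6, 9↦8, 10↦5]  zeros at y ∈ {6}
  x = 6: [0↦5, 1↦9, 2↦5, 3↦9, 4↦4, 5↦6, 6↦9, 7↦7, 8↦5, 9↦8, 10↦10]  zeros at y ∈ ∅
  x = 7: [0↦6, 1↦8, 2↦6, 3↦5, 4↦10, 5↦4, 6↦3, 7↦1, 8↦3, 9↦3, 10↦6]  zeros at y ∈ ∅
  x = 8: [0↦4, 1↦0, 2↦7, 3↦8, 4↦8, 5↦1, 6↦3, 7↦8, 8↦10, 9↦3, 10↦3]  zeros at y ∈ {1}
  x = 9: [0↦9, 1↦6, 2↦7, 3↦6, 4↦8, 5↦7, 6↦8, 7↦5, 8↦3, 9↦7, 10↦0]  zeros at y ∈ {10}
  x = 10: [0↦9, 1↦3, 2↦5, 3↦9, 4↦9, 5↦10, 6↦6, 7↦2, 8↦3, 9↦3, 10↦7]  zeros at y ∈ ∅
Collecting zeros: affine points = {(0, 2), (1, 9), (4, 5), (5, 6), (8, 1), (9, 10)}.
Total count |C(F_11)_aff| = 6.


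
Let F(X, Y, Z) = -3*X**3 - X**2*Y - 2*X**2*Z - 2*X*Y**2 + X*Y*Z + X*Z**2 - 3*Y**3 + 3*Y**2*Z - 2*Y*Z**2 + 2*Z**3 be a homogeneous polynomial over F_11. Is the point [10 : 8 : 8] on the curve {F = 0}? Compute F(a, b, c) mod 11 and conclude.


F(10,8,8) ≡ 1 (mod 11); P is NOT on the curve.

Evaluate F(10, 8, 8) term-by-term (mod 11).
  -3*X**3 ↦ -3·1000·1·1 = -3000
  -X**2*Y ↦ -1·100·8·1 = -800
  -2*X**2*Z ↦ -2·100·1·8 = -1600
  -2*X*Y**2 ↦ -2·10·64·1 = -1280
  X*Y*Z ↦ 1·10·8·8 = 640
  X*Z**2 ↦ 1·10·1·64 = 640
  -3*Y**3 ↦ -3·1·512·1 = -1536
  3*Y**2*Z ↦ 3·1·64·8 = 1536
  -2*Y*Z**2 ↦ -2·1·8·64 = -1024
  2*Z**3 ↦ 2·1·1·512 = 1024
Sum: F(10, 8, 8) = (-3000) + (-800) + (-1600) + (-1280) + (640) + (640) + (-1536) + (1536) + (-1024) + (1024) = -5400.
Reducing mod 11: -5400 ≡ 1 (mod 11).
Since F(a, b, c) ≡ 1 ≠ 0 (mod 11), P does NOT lie on the curve.


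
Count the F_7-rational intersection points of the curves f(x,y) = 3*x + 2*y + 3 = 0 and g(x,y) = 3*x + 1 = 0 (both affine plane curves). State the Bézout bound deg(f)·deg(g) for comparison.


Common zeros: {(2, 6)}; count = 1; Bézout bound = 1.

deg(f) = 1, deg(g) = 1, so Bézout bound = 1.
Scan x ∈ F_7. For each x, list the y ∈ F_7 with f(x, y) ≡ 0 and those with g(x, y) ≡ 0 (mod 7); the common zeros in that column are the intersection.
  x = 0: f ≡ 0 at y ∈ {2}; g ≡ 0 at y ∈ ∅; common: ∅.
  x = 1: f ≡ 0 at y ∈ {4}; g ≡ 0 at y ∈ ∅; common: ∅.
  x = 2: f ≡ 0 at y ∈ {6}; g ≡ 0 at y ∈ {0, 1, 2, 3, 4, 5, 6}; common: {6}.
  x = 3: f ≡ 0 at y ∈ {1}; g ≡ 0 at y ∈ ∅; common: ∅.
  x = 4: f ≡ 0 at y ∈ {3}; g ≡ 0 at y ∈ ∅; common: ∅.
  x = 5: f ≡ 0 at y ∈ {5}; g ≡ 0 at y ∈ ∅; common: ∅.
  x = 6: f ≡ 0 at y ∈ {0}; g ≡ 0 at y ∈ ∅; common: ∅.
Collecting: common zeros = {(2, 6)}, so the count is 1.
Comparison with the Bézout bound: 1 ≤ 1 = deg(f)·deg(g), as expected for curves with no common component (the bound is attained).


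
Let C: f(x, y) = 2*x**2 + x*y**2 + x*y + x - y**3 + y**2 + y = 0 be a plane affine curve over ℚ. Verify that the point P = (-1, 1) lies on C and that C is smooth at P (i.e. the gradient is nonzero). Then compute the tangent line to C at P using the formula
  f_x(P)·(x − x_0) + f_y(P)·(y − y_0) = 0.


Tangent line at P: -x - 3*y + 2 = 0.

Step 1: f(-1, 1) = 0, so P lies on C.
Step 2: partial derivatives
  f_x(x, y) = 4*x + y**2 + y + 1, f_y(x, y) = 2*x*y + x - 3*y**2 + 2*y + 1.
  f_x(P) = -1, f_y(P) = -3 (gradient nonzero, so P is smooth).
Step 3: tangent line at P: -1·(x − -1) + -3·(y − 1) = 0.
Expanding: -x - 3*y + 2 = 0.


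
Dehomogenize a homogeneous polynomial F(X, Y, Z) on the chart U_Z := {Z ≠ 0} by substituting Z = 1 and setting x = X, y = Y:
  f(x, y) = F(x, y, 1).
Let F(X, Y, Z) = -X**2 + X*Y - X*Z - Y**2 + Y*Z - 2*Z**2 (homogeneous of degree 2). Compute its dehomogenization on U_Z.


f(x, y) = -x**2 + x*y - x - y**2 + y - 2

On U_Z we set Z = 1. Each monomial c·X^i·Y^j·Z^k in F becomes c·x^i·y^j·1^k = c·x^i·y^j.
Substituting Z = 1: F(X, Y, 1) = -x**2 + x*y - x - y**2 + y - 2.
Note: deg(f) ≤ deg(F) = 2; strict inequality happens when F is divisible by Z (lost terms).


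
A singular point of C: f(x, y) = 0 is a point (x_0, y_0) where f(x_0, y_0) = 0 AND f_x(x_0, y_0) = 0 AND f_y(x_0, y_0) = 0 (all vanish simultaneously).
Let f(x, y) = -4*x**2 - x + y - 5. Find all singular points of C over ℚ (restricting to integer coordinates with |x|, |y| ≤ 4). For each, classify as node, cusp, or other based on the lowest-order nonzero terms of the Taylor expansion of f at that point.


No singular points in the scanned grid; C is smooth there.

Compute partial derivatives:
  f_x = -8*x - 1.
  f_y = 1.
f_y = 1 is a nonzero constant, so f_y never vanishes: no point (x, y) can satisfy f = f_x = f_y = 0. In particular no (x, y) ∈ {−4, ..., 4}² is singular; the curve is smooth.


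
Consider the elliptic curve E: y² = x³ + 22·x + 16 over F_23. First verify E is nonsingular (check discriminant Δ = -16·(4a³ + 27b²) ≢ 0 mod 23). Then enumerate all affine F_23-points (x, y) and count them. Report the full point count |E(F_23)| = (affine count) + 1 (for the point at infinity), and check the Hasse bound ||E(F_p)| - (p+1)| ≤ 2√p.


Affine points = {(0, 4), (0, 19), (1, 4), (1, 19), (9, 0), (11, 5), (11, 18), (14, 3), (14, 20), (15, 8), (15, 15), (16, 5), (16, 18), (17, 6), (17, 17), (19, 5), (19, 18), (22, 4), (22, 19)}; affine count = 19; |E(F_23)| = 20.

Discriminant check: Δ ∝ 4a³ + 27b² = 4·22³ + 27·16² = 4·10648 + 27·256 ≡ 8 (mod 23). Nonzero ⇒ E is nonsingular.
For each x ∈ F_23, compute rhs = x³ + 22·x + 16 mod 23, then count y ∈ F_23 with y² ≡ rhs.
  x = 0: rhs = 16, matching y values: 4, 19 (2 points).
  x = 1: rhs = 16, matching y values: 4, 19 (2 points).
  x = 2: rhs = 22, matching y values: none (0 points).
  x = 3: rhs = 17, matching y values: none (0 points).
  x = 4: rhs = 7, matching y values: none (0 points).
  x = 5: rhs = 21, matching y values: none (0 points).
  x = 6: rhs = 19, matching y values: none (0 points).
  x = 7: rhs = 7, matching y values: none (0 points).
  x = 8: rhs = 14, matching y values: none (0 points).
  x = 9: rhs = 0, matching y values: 0 (1 points).
  x = 10: rhs = 17, matching y values: none (0 points).
  x = 11: rhs = 2, matching y values: 5, 18 (2 points).
  x = 12: rhs = 7, matching y values: none (0 points).
  x = 13: rhs = 15, matching y values: none (0 points).
  x = 14: rhs = 9, matching y values: 3, 20 (2 points).
  x = 15: rhs = 18, matching y values: 8, 15 (2 points).
  x = 16: rhs = 2, matching y values: 5, 18 (2 points).
  x = 17: rhs = 13, matching y values: 6, 17 (2 points).
  x = 18: rhs = 11, matching y values: none (0 points).
  x = 19: rhs = 2, matching y values: 5, 18 (2 points).
  x = 20: rhs = 15, matching y values: none (0 points).
  x = 21: rhs = 10, matching y values: none (0 points).
  x = 22: rhs = 16, matching y values: 4, 19 (2 points).
Total affine count: 19.
Full point count |E(F_23)| = 19 + 1 = 20.
Hasse bound: |20 − (23+1)| = |-4| = 4 ≤ 2√23 ≈ 9.5917 ✓.


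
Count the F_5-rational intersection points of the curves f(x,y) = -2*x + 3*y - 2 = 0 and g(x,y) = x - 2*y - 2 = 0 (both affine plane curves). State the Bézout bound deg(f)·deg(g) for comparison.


Common zeros: {(0, 4)}; count = 1; Bézout bound = 1.

deg(f) = 1, deg(g) = 1, so Bézout bound = 1.
Scan x ∈ F_5. For each x, list the y ∈ F_5 with f(x, y) ≡ 0 and those with g(x, y) ≡ 0 (mod 5); the common zeros in that column are the intersection.
  x = 0: f ≡ 0 at y ∈ {4}; g ≡ 0 at y ∈ {4}; common: {4}.
  x = 1: f ≡ 0 at y ∈ {3}; g ≡ 0 at y ∈ {2}; common: ∅.
  x = 2: f ≡ 0 at y ∈ {2}; g ≡ 0 at y ∈ {0}; common: ∅.
  x = 3: f ≡ 0 at y ∈ {1}; g ≡ 0 at y ∈ {3}; common: ∅.
  x = 4: f ≡ 0 at y ∈ {0}; g ≡ 0 at y ∈ {1}; common: ∅.
Collecting: common zeros = {(0, 4)}, so the count is 1.
Comparison with the Bézout bound: 1 ≤ 1 = deg(f)·deg(g), as expected for curves with no common component (the bound is attained).


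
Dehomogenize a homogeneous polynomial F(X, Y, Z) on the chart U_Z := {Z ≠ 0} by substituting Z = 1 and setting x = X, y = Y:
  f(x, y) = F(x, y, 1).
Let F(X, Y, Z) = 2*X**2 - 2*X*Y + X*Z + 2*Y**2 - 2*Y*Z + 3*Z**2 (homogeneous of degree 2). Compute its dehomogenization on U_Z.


f(x, y) = 2*x**2 - 2*x*y + x + 2*y**2 - 2*y + 3

On U_Z we set Z = 1. Each monomial c·X^i·Y^j·Z^k in F becomes c·x^i·y^j·1^k = c·x^i·y^j.
Substituting Z = 1: F(X, Y, 1) = 2*x**2 - 2*x*y + x + 2*y**2 - 2*y + 3.
Note: deg(f) ≤ deg(F) = 2; strict inequality happens when F is divisible by Z (lost terms).


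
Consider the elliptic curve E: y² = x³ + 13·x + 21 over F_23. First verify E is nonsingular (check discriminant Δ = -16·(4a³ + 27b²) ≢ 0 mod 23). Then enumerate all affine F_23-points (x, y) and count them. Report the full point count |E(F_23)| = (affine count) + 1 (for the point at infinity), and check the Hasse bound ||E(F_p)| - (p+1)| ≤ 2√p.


Affine points = {(1, 9), (1, 14), (2, 3), (2, 20), (3, 8), (3, 15), (5, 2), (5, 21), (6, 4), (6, 19), (7, 8), (7, 15), (8, 4), (8, 19), (9, 4), (9, 19), (10, 1), (10, 22), (11, 0), (13, 8), (13, 15), (14, 7), (14, 16), (15, 7), (15, 16), (16, 1), (16, 22), (17, 7), (17, 16), (20, 1), (20, 22)}; affine count = 31; |E(F_23)| = 32.

Discriminant check: Δ ∝ 4a³ + 27b² = 4·13³ + 27·21² = 4·2197 + 27·441 ≡ 18 (mod 23). Nonzero ⇒ E is nonsingular.
For each x ∈ F_23, compute rhs = x³ + 13·x + 21 mod 23, then count y ∈ F_23 with y² ≡ rhs.
  x = 0: rhs = 21, matching y values: none (0 points).
  x = 1: rhs = 12, matching y values: 9, 14 (2 points).
  x = 2: rhs = 9, matching y values: 3, 20 (2 points).
  x = 3: rhs = 18, matching y values: 8, 15 (2 points).
  x = 4: rhs = 22, matching y values: none (0 points).
  x = 5: rhs = 4, matching y values: 2, 21 (2 points).
  x = 6: rhs = 16, matching y values: 4, 19 (2 points).
  x = 7: rhs = 18, matching y values: 8, 15 (2 points).
  x = 8: rhs = 16, matching y values: 4, 19 (2 points).
  x = 9: rhs = 16, matching y values: 4, 19 (2 points).
  x = 10: rhs = 1, matching y values: 1, 22 (2 points).
  x = 11: rhs = 0, matching y values: 0 (1 points).
  x = 12: rhs = 19, matching y values: none (0 points).
  x = 13: rhs = 18, matching y values: 8, 15 (2 points).
  x = 14: rhs = 3, matching y values: 7, 16 (2 points).
  x = 15: rhs = 3, matching y values: 7, 16 (2 points).
  x = 16: rhs = 1, matching y values: 1, 22 (2 points).
  x = 17: rhs = 3, matching y values: 7, 16 (2 points).
  x = 18: rhs = 15, matching y values: none (0 points).
  x = 19: rhs = 20, matching y values: none (0 points).
  x = 20: rhs = 1, matching y values: 1, 22 (2 points).
  x = 21: rhs = 10, matching y values: none (0 points).
  x = 22: rhs = 7, matching y values: none (0 points).
Total affine count: 31.
Full point count |E(F_23)| = 31 + 1 = 32.
Hasse bound: |32 − (23+1)| = |8| = 8 ≤ 2√23 ≈ 9.5917 ✓.
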